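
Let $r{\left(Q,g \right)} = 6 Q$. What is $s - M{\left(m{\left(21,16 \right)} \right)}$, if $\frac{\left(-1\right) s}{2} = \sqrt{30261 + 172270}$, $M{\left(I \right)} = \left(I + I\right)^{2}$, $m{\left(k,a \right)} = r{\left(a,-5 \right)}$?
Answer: $-36864 - 2 \sqrt{202531} \approx -37764.0$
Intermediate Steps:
$m{\left(k,a \right)} = 6 a$
$M{\left(I \right)} = 4 I^{2}$ ($M{\left(I \right)} = \left(2 I\right)^{2} = 4 I^{2}$)
$s = - 2 \sqrt{202531}$ ($s = - 2 \sqrt{30261 + 172270} = - 2 \sqrt{202531} \approx -900.07$)
$s - M{\left(m{\left(21,16 \right)} \right)} = - 2 \sqrt{202531} - 4 \left(6 \cdot 16\right)^{2} = - 2 \sqrt{202531} - 4 \cdot 96^{2} = - 2 \sqrt{202531} - 4 \cdot 9216 = - 2 \sqrt{202531} - 36864 = -36864 - 2 \sqrt{202531}$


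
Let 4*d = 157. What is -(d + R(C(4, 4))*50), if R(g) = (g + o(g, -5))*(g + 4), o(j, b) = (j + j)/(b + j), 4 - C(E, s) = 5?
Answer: 243/4 ≈ 60.750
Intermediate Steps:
d = 157/4 (d = (¼)*157 = 157/4 ≈ 39.250)
C(E, s) = -1 (C(E, s) = 4 - 1*5 = 4 - 5 = -1)
o(j, b) = 2*j/(b + j) (o(j, b) = (2*j)/(b + j) = 2*j/(b + j))
R(g) = (4 + g)*(g + 2*g/(-5 + g)) (R(g) = (g + 2*g/(-5 + g))*(g + 4) = (g + 2*g/(-5 + g))*(4 + g) = (4 + g)*(g + 2*g/(-5 + g)))
-(d + R(C(4, 4))*50) = -(157/4 - (-12 - 1 + (-1)²)/(-5 - 1)*50) = -(157/4 - 1*(-12 - 1 + 1)/(-6)*50) = -(157/4 - 1*(-⅙)*(-12)*50) = -(157/4 - 2*50) = -(157/4 - 100) = -1*(-243/4) = 243/4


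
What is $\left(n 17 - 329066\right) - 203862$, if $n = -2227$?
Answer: $-570787$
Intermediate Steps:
$\left(n 17 - 329066\right) - 203862 = \left(\left(-2227\right) 17 - 329066\right) - 203862 = \left(-37859 - 329066\right) - 203862 = -366925 - 203862 = -570787$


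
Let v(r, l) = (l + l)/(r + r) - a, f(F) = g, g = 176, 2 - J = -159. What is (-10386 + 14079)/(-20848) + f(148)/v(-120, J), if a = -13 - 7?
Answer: 432041133/46678672 ≈ 9.2556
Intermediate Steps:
J = 161 (J = 2 - 1*(-159) = 2 + 159 = 161)
f(F) = 176
a = -20
v(r, l) = 20 + l/r (v(r, l) = (l + l)/(r + r) - 1*(-20) = (2*l)/((2*r)) + 20 = (2*l)*(1/(2*r)) + 20 = l/r + 20 = 20 + l/r)
(-10386 + 14079)/(-20848) + f(148)/v(-120, J) = (-10386 + 14079)/(-20848) + 176/(20 + 161/(-120)) = 3693*(-1/20848) + 176/(20 + 161*(-1/120)) = -3693/20848 + 176/(20 - 161/120) = -3693/20848 + 176/(2239/120) = -3693/20848 + 176*(120/2239) = -3693/20848 + 21120/2239 = 432041133/46678672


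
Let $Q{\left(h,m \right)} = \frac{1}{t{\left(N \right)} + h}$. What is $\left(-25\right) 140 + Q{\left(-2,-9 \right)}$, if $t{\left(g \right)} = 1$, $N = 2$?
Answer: $-3501$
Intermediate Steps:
$Q{\left(h,m \right)} = \frac{1}{1 + h}$
$\left(-25\right) 140 + Q{\left(-2,-9 \right)} = \left(-25\right) 140 + \frac{1}{1 - 2} = -3500 + \frac{1}{-1} = -3500 - 1 = -3501$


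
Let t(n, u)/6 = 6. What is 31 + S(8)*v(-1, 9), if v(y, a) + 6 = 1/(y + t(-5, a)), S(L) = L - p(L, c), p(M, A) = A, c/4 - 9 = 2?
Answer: 8609/35 ≈ 245.97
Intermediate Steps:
c = 44 (c = 36 + 4*2 = 36 + 8 = 44)
t(n, u) = 36 (t(n, u) = 6*6 = 36)
S(L) = -44 + L (S(L) = L - 1*44 = L - 44 = -44 + L)
v(y, a) = -6 + 1/(36 + y) (v(y, a) = -6 + 1/(y + 36) = -6 + 1/(36 + y))
31 + S(8)*v(-1, 9) = 31 + (-44 + 8)*((-215 - 6*(-1))/(36 - 1)) = 31 - 36*(-215 + 6)/35 = 31 - 36*(-209)/35 = 31 - 36*(-209/35) = 31 + 7524/35 = 8609/35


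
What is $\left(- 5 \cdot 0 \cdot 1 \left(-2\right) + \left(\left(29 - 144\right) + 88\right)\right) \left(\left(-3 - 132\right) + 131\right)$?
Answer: $108$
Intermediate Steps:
$\left(- 5 \cdot 0 \cdot 1 \left(-2\right) + \left(\left(29 - 144\right) + 88\right)\right) \left(\left(-3 - 132\right) + 131\right) = \left(\left(-5\right) 0 \left(-2\right) + \left(-115 + 88\right)\right) \left(\left(-3 - 132\right) + 131\right) = \left(0 \left(-2\right) - 27\right) \left(\left(-3 - 132\right) + 131\right) = \left(0 - 27\right) \left(-135 + 131\right) = \left(-27\right) \left(-4\right) = 108$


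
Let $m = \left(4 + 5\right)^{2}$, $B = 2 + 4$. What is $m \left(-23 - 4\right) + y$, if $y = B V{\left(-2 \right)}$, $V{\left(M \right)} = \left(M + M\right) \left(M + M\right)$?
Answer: $-2091$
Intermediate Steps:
$B = 6$
$V{\left(M \right)} = 4 M^{2}$ ($V{\left(M \right)} = 2 M 2 M = 4 M^{2}$)
$y = 96$ ($y = 6 \cdot 4 \left(-2\right)^{2} = 6 \cdot 4 \cdot 4 = 6 \cdot 16 = 96$)
$m = 81$ ($m = 9^{2} = 81$)
$m \left(-23 - 4\right) + y = 81 \left(-23 - 4\right) + 96 = 81 \left(-27\right) + 96 = -2187 + 96 = -2091$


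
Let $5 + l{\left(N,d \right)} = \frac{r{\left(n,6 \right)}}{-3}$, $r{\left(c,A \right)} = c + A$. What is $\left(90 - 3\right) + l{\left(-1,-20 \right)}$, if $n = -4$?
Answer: $\frac{244}{3} \approx 81.333$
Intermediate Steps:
$r{\left(c,A \right)} = A + c$
$l{\left(N,d \right)} = - \frac{17}{3}$ ($l{\left(N,d \right)} = -5 + \frac{6 - 4}{-3} = -5 + 2 \left(- \frac{1}{3}\right) = -5 - \frac{2}{3} = - \frac{17}{3}$)
$\left(90 - 3\right) + l{\left(-1,-20 \right)} = \left(90 - 3\right) - \frac{17}{3} = 87 - \frac{17}{3} = \frac{244}{3}$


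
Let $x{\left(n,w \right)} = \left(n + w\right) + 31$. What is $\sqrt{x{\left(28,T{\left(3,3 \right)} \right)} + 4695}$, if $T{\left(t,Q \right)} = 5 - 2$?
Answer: $\sqrt{4757} \approx 68.971$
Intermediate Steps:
$T{\left(t,Q \right)} = 3$
$x{\left(n,w \right)} = 31 + n + w$
$\sqrt{x{\left(28,T{\left(3,3 \right)} \right)} + 4695} = \sqrt{\left(31 + 28 + 3\right) + 4695} = \sqrt{62 + 4695} = \sqrt{4757}$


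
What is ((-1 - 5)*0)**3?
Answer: 0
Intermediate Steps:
((-1 - 5)*0)**3 = (-6*0)**3 = 0**3 = 0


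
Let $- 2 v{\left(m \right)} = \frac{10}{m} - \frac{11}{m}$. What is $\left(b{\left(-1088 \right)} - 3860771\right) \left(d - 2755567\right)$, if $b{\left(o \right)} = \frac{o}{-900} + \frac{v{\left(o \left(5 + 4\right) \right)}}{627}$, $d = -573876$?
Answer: $\frac{3945976009747895999083}{306979200} \approx 1.2854 \cdot 10^{13}$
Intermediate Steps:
$v{\left(m \right)} = \frac{1}{2 m}$ ($v{\left(m \right)} = - \frac{\frac{10}{m} - \frac{11}{m}}{2} = - \frac{\left(-1\right) \frac{1}{m}}{2} = \frac{1}{2 m}$)
$b{\left(o \right)} = - \frac{o}{900} + \frac{1}{11286 o}$ ($b{\left(o \right)} = \frac{o}{-900} + \frac{\frac{1}{2} \frac{1}{o \left(5 + 4\right)}}{627} = o \left(- \frac{1}{900}\right) + \frac{1}{2 o 9} \cdot \frac{1}{627} = - \frac{o}{900} + \frac{1}{2 \cdot 9 o} \frac{1}{627} = - \frac{o}{900} + \frac{\frac{1}{9} \frac{1}{o}}{2} \cdot \frac{1}{627} = - \frac{o}{900} + \frac{1}{18 o} \frac{1}{627} = - \frac{o}{900} + \frac{1}{11286 o}$)
$\left(b{\left(-1088 \right)} - 3860771\right) \left(d - 2755567\right) = \left(\left(\left(- \frac{1}{900}\right) \left(-1088\right) + \frac{1}{11286 \left(-1088\right)}\right) - 3860771\right) \left(-573876 - 2755567\right) = \left(\left(\frac{272}{225} + \frac{1}{11286} \left(- \frac{1}{1088}\right)\right) - 3860771\right) \left(-3329443\right) = \left(\left(\frac{272}{225} - \frac{1}{12279168}\right) - 3860771\right) \left(-3329443\right) = \left(\frac{371103719}{306979200} - 3860771\right) \left(-3329443\right) = \left(- \frac{1185176021859481}{306979200}\right) \left(-3329443\right) = \frac{3945976009747895999083}{306979200}$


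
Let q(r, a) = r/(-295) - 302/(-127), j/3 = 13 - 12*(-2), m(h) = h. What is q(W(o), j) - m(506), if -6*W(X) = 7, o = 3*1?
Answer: -113208311/224790 ≈ -503.62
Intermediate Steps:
o = 3
W(X) = -7/6 (W(X) = -⅙*7 = -7/6)
j = 111 (j = 3*(13 - 12*(-2)) = 3*(13 + 24) = 3*37 = 111)
q(r, a) = 302/127 - r/295 (q(r, a) = r*(-1/295) - 302*(-1/127) = -r/295 + 302/127 = 302/127 - r/295)
q(W(o), j) - m(506) = (302/127 - 1/295*(-7/6)) - 1*506 = (302/127 + 7/1770) - 506 = 535429/224790 - 506 = -113208311/224790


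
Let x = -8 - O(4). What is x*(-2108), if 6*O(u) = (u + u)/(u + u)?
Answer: 51646/3 ≈ 17215.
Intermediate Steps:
O(u) = ⅙ (O(u) = ((u + u)/(u + u))/6 = ((2*u)/((2*u)))/6 = ((2*u)*(1/(2*u)))/6 = (⅙)*1 = ⅙)
x = -49/6 (x = -8 - 1*⅙ = -8 - ⅙ = -49/6 ≈ -8.1667)
x*(-2108) = -49/6*(-2108) = 51646/3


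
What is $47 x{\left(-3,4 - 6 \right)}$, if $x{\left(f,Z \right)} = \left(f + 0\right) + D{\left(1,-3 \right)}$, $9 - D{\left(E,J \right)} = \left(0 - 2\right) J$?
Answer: $0$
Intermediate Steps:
$D{\left(E,J \right)} = 9 + 2 J$ ($D{\left(E,J \right)} = 9 - \left(0 - 2\right) J = 9 - - 2 J = 9 + 2 J$)
$x{\left(f,Z \right)} = 3 + f$ ($x{\left(f,Z \right)} = \left(f + 0\right) + \left(9 + 2 \left(-3\right)\right) = f + \left(9 - 6\right) = f + 3 = 3 + f$)
$47 x{\left(-3,4 - 6 \right)} = 47 \left(3 - 3\right) = 47 \cdot 0 = 0$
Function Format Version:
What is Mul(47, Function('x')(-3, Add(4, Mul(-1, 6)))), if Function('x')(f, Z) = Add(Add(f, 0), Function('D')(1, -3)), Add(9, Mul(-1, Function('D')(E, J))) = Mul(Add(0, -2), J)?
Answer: 0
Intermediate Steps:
Function('D')(E, J) = Add(9, Mul(2, J)) (Function('D')(E, J) = Add(9, Mul(-1, Mul(Add(0, -2), J))) = Add(9, Mul(-1, Mul(-2, J))) = Add(9, Mul(2, J)))
Function('x')(f, Z) = Add(3, f) (Function('x')(f, Z) = Add(Add(f, 0), Add(9, Mul(2, -3))) = Add(f, Add(9, -6)) = Add(f, 3) = Add(3, f))
Mul(47, Function('x')(-3, Add(4, Mul(-1, 6)))) = Mul(47, Add(3, -3)) = Mul(47, 0) = 0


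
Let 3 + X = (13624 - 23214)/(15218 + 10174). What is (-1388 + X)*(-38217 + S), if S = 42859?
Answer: -41000304851/6348 ≈ -6.4588e+6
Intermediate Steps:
X = -42883/12696 (X = -3 + (13624 - 23214)/(15218 + 10174) = -3 - 9590/25392 = -3 - 9590*1/25392 = -3 - 4795/12696 = -42883/12696 ≈ -3.3777)
(-1388 + X)*(-38217 + S) = (-1388 - 42883/12696)*(-38217 + 42859) = -17664931/12696*4642 = -41000304851/6348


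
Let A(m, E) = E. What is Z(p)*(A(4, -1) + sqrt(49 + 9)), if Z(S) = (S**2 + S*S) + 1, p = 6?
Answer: -73 + 73*sqrt(58) ≈ 482.95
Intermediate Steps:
Z(S) = 1 + 2*S**2 (Z(S) = (S**2 + S**2) + 1 = 2*S**2 + 1 = 1 + 2*S**2)
Z(p)*(A(4, -1) + sqrt(49 + 9)) = (1 + 2*6**2)*(-1 + sqrt(49 + 9)) = (1 + 2*36)*(-1 + sqrt(58)) = (1 + 72)*(-1 + sqrt(58)) = 73*(-1 + sqrt(58)) = -73 + 73*sqrt(58)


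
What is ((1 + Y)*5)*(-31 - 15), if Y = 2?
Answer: -690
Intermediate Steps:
((1 + Y)*5)*(-31 - 15) = ((1 + 2)*5)*(-31 - 15) = (3*5)*(-46) = 15*(-46) = -690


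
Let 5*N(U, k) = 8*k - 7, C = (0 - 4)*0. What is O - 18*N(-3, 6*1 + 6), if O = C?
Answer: -1602/5 ≈ -320.40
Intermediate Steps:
C = 0 (C = -4*0 = 0)
N(U, k) = -7/5 + 8*k/5 (N(U, k) = (8*k - 7)/5 = (-7 + 8*k)/5 = -7/5 + 8*k/5)
O = 0
O - 18*N(-3, 6*1 + 6) = 0 - 18*(-7/5 + 8*(6*1 + 6)/5) = 0 - 18*(-7/5 + 8*(6 + 6)/5) = 0 - 18*(-7/5 + (8/5)*12) = 0 - 18*(-7/5 + 96/5) = 0 - 18*89/5 = 0 - 1602/5 = -1602/5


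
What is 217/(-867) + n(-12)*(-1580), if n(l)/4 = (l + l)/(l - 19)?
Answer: -131513287/26877 ≈ -4893.2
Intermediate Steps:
n(l) = 8*l/(-19 + l) (n(l) = 4*((l + l)/(l - 19)) = 4*((2*l)/(-19 + l)) = 4*(2*l/(-19 + l)) = 8*l/(-19 + l))
217/(-867) + n(-12)*(-1580) = 217/(-867) + (8*(-12)/(-19 - 12))*(-1580) = 217*(-1/867) + (8*(-12)/(-31))*(-1580) = -217/867 + (8*(-12)*(-1/31))*(-1580) = -217/867 + (96/31)*(-1580) = -217/867 - 151680/31 = -131513287/26877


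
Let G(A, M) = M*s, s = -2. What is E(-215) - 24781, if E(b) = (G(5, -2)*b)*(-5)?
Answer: -20481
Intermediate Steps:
G(A, M) = -2*M (G(A, M) = M*(-2) = -2*M)
E(b) = -20*b (E(b) = ((-2*(-2))*b)*(-5) = (4*b)*(-5) = -20*b)
E(-215) - 24781 = -20*(-215) - 24781 = 4300 - 24781 = -20481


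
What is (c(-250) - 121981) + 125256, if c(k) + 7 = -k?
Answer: 3518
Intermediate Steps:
c(k) = -7 - k
(c(-250) - 121981) + 125256 = ((-7 - 1*(-250)) - 121981) + 125256 = ((-7 + 250) - 121981) + 125256 = (243 - 121981) + 125256 = -121738 + 125256 = 3518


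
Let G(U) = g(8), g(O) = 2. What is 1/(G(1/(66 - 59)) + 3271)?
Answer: 1/3273 ≈ 0.00030553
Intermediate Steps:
G(U) = 2
1/(G(1/(66 - 59)) + 3271) = 1/(2 + 3271) = 1/3273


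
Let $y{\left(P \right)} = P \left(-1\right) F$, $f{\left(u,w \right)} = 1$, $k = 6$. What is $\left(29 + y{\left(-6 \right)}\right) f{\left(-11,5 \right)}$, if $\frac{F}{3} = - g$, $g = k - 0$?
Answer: $-79$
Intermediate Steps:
$g = 6$ ($g = 6 - 0 = 6 + 0 = 6$)
$F = -18$ ($F = 3 \left(\left(-1\right) 6\right) = 3 \left(-6\right) = -18$)
$y{\left(P \right)} = 18 P$ ($y{\left(P \right)} = P \left(-1\right) \left(-18\right) = - P \left(-18\right) = 18 P$)
$\left(29 + y{\left(-6 \right)}\right) f{\left(-11,5 \right)} = \left(29 + 18 \left(-6\right)\right) 1 = \left(29 - 108\right) 1 = \left(-79\right) 1 = -79$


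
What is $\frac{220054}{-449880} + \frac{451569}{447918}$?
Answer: $\frac{8715476179}{16792445820} \approx 0.51901$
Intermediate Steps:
$\frac{220054}{-449880} + \frac{451569}{447918} = 220054 \left(- \frac{1}{449880}\right) + 451569 \cdot \frac{1}{447918} = - \frac{110027}{224940} + \frac{150523}{149306} = \frac{8715476179}{16792445820}$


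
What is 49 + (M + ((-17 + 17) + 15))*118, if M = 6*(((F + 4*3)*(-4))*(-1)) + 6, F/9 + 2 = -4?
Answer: -116417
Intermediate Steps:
F = -54 (F = -18 + 9*(-4) = -18 - 36 = -54)
M = -1002 (M = 6*(((-54 + 4*3)*(-4))*(-1)) + 6 = 6*(((-54 + 12)*(-4))*(-1)) + 6 = 6*(-42*(-4)*(-1)) + 6 = 6*(168*(-1)) + 6 = 6*(-168) + 6 = -1008 + 6 = -1002)
49 + (M + ((-17 + 17) + 15))*118 = 49 + (-1002 + ((-17 + 17) + 15))*118 = 49 + (-1002 + (0 + 15))*118 = 49 + (-1002 + 15)*118 = 49 - 987*118 = 49 - 116466 = -116417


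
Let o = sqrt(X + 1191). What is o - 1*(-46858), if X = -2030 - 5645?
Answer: 46858 + 2*I*sqrt(1621) ≈ 46858.0 + 80.523*I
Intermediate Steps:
X = -7675
o = 2*I*sqrt(1621) (o = sqrt(-7675 + 1191) = sqrt(-6484) = 2*I*sqrt(1621) ≈ 80.523*I)
o - 1*(-46858) = 2*I*sqrt(1621) - 1*(-46858) = 2*I*sqrt(1621) + 46858 = 46858 + 2*I*sqrt(1621)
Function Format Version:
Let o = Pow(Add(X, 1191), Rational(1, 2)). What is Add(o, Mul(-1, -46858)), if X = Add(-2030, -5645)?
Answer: Add(46858, Mul(2, I, Pow(1621, Rational(1, 2)))) ≈ Add(46858., Mul(80.523, I))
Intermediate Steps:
X = -7675
o = Mul(2, I, Pow(1621, Rational(1, 2))) (o = Pow(Add(-7675, 1191), Rational(1, 2)) = Pow(-6484, Rational(1, 2)) = Mul(2, I, Pow(1621, Rational(1, 2))) ≈ Mul(80.523, I))
Add(o, Mul(-1, -46858)) = Add(Mul(2, I, Pow(1621, Rational(1, 2))), Mul(-1, -46858)) = Add(Mul(2, I, Pow(1621, Rational(1, 2))), 46858) = Add(46858, Mul(2, I, Pow(1621, Rational(1, 2))))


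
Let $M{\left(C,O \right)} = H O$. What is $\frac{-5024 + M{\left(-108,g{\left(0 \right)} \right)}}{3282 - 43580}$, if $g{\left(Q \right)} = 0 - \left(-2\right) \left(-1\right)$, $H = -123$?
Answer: $\frac{2389}{20149} \approx 0.11857$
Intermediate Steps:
$g{\left(Q \right)} = -2$ ($g{\left(Q \right)} = 0 - 2 = -2$)
$M{\left(C,O \right)} = - 123 O$
$\frac{-5024 + M{\left(-108,g{\left(0 \right)} \right)}}{3282 - 43580} = \frac{-5024 - -246}{3282 - 43580} = \frac{-5024 + 246}{-40298} = \left(-4778\right) \left(- \frac{1}{40298}\right) = \frac{2389}{20149}$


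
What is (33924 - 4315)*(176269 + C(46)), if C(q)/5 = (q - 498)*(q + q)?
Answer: -937154459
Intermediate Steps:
C(q) = 10*q*(-498 + q) (C(q) = 5*((q - 498)*(q + q)) = 5*((-498 + q)*(2*q)) = 5*(2*q*(-498 + q)) = 10*q*(-498 + q))
(33924 - 4315)*(176269 + C(46)) = (33924 - 4315)*(176269 + 10*46*(-498 + 46)) = 29609*(176269 + 10*46*(-452)) = 29609*(176269 - 207920) = 29609*(-31651) = -937154459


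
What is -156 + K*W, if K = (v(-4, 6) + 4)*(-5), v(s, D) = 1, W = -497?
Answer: 12269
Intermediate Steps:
K = -25 (K = (1 + 4)*(-5) = 5*(-5) = -25)
-156 + K*W = -156 - 25*(-497) = -156 + 12425 = 12269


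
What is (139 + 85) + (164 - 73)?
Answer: 315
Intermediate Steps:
(139 + 85) + (164 - 73) = 224 + 91 = 315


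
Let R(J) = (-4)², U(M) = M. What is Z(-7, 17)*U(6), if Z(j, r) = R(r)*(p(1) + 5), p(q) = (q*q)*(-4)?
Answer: 96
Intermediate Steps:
R(J) = 16
p(q) = -4*q² (p(q) = q²*(-4) = -4*q²)
Z(j, r) = 16 (Z(j, r) = 16*(-4*1² + 5) = 16*(-4*1 + 5) = 16*(-4 + 5) = 16*1 = 16)
Z(-7, 17)*U(6) = 16*6 = 96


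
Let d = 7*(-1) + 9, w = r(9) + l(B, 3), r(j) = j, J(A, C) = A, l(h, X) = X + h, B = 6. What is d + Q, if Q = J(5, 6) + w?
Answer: 25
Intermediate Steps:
w = 18 (w = 9 + (3 + 6) = 9 + 9 = 18)
d = 2 (d = -7 + 9 = 2)
Q = 23 (Q = 5 + 18 = 23)
d + Q = 2 + 23 = 25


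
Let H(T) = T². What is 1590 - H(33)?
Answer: 501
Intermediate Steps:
1590 - H(33) = 1590 - 1*33² = 1590 - 1*1089 = 1590 - 1089 = 501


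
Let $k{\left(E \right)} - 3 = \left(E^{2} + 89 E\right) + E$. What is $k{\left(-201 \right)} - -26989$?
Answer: $49303$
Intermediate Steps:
$k{\left(E \right)} = 3 + E^{2} + 90 E$ ($k{\left(E \right)} = 3 + \left(\left(E^{2} + 89 E\right) + E\right) = 3 + \left(E^{2} + 90 E\right) = 3 + E^{2} + 90 E$)
$k{\left(-201 \right)} - -26989 = \left(3 + \left(-201\right)^{2} + 90 \left(-201\right)\right) - -26989 = \left(3 + 40401 - 18090\right) + 26989 = 22314 + 26989 = 49303$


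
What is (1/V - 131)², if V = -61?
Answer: 63872064/3721 ≈ 17165.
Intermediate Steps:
(1/V - 131)² = (1/(-61) - 131)² = (-1/61 - 131)² = (-7992/61)² = 63872064/3721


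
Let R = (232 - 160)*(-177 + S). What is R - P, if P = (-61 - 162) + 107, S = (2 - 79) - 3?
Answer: -18388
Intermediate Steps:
S = -80 (S = -77 - 3 = -80)
P = -116 (P = -223 + 107 = -116)
R = -18504 (R = (232 - 160)*(-177 - 80) = 72*(-257) = -18504)
R - P = -18504 - 1*(-116) = -18504 + 116 = -18388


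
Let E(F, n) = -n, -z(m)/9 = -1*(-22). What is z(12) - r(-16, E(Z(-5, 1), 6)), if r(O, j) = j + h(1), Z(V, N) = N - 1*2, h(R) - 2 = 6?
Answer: -200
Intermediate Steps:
h(R) = 8 (h(R) = 2 + 6 = 8)
Z(V, N) = -2 + N (Z(V, N) = N - 2 = -2 + N)
z(m) = -198 (z(m) = -(-9)*(-22) = -9*22 = -198)
r(O, j) = 8 + j (r(O, j) = j + 8 = 8 + j)
z(12) - r(-16, E(Z(-5, 1), 6)) = -198 - (8 - 1*6) = -198 - (8 - 6) = -198 - 1*2 = -198 - 2 = -200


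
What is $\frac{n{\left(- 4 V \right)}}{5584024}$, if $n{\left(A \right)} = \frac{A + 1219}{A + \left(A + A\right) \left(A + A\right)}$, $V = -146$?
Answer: $\frac{601}{2540373542464} \approx 2.3658 \cdot 10^{-10}$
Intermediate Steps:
$n{\left(A \right)} = \frac{1219 + A}{A + 4 A^{2}}$ ($n{\left(A \right)} = \frac{1219 + A}{A + 2 A 2 A} = \frac{1219 + A}{A + 4 A^{2}}$)
$\frac{n{\left(- 4 V \right)}}{5584024} = \frac{\frac{1}{\left(-4\right) \left(-146\right)} \frac{1}{1 + 4 \left(\left(-4\right) \left(-146\right)\right)} \left(1219 - -584\right)}{5584024} = \frac{1219 + 584}{584 \left(1 + 4 \cdot 584\right)} \frac{1}{5584024} = \frac{1}{584} \frac{1}{1 + 2336} \cdot 1803 \cdot \frac{1}{5584024} = \frac{1}{584} \cdot \frac{1}{2337} \cdot 1803 \cdot \frac{1}{5584024} = \frac{601}{454936} \cdot \frac{1}{5584024} = \frac{601}{2540373542464}$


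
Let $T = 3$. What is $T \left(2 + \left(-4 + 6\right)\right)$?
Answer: $12$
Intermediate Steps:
$T \left(2 + \left(-4 + 6\right)\right) = 3 \left(2 + \left(-4 + 6\right)\right) = 3 \left(2 + 2\right) = 3 \cdot 4 = 12$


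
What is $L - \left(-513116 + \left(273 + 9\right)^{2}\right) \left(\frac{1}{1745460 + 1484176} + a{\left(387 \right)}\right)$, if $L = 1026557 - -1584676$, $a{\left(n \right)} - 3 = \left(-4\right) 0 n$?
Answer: $\frac{3158591383079}{807409} \approx 3.912 \cdot 10^{6}$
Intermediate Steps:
$a{\left(n \right)} = 3$ ($a{\left(n \right)} = 3 + \left(-4\right) 0 n = 3 + 0 n = 3 + 0 = 3$)
$L = 2611233$ ($L = 1026557 + 1584676 = 2611233$)
$L - \left(-513116 + \left(273 + 9\right)^{2}\right) \left(\frac{1}{1745460 + 1484176} + a{\left(387 \right)}\right) = 2611233 - \left(-513116 + \left(273 + 9\right)^{2}\right) \left(\frac{1}{1745460 + 1484176} + 3\right) = 2611233 - \left(-513116 + 282^{2}\right) \left(\frac{1}{3229636} + 3\right) = 2611233 - \left(-513116 + 79524\right) \left(\frac{1}{3229636} + 3\right) = 2611233 - \left(-433592\right) \frac{9688909}{3229636} = 2611233 - - \frac{1050258357782}{807409} = 2611233 + \frac{1050258357782}{807409} = \frac{3158591383079}{807409}$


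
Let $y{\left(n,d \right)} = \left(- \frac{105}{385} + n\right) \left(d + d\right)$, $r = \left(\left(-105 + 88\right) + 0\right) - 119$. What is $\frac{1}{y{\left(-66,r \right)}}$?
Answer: $\frac{11}{198288} \approx 5.5475 \cdot 10^{-5}$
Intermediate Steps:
$r = -136$ ($r = \left(-17 + 0\right) - 119 = -17 - 119 = -136$)
$y{\left(n,d \right)} = 2 d \left(- \frac{3}{11} + n\right)$ ($y{\left(n,d \right)} = \left(\left(-105\right) \frac{1}{385} + n\right) 2 d = \left(- \frac{3}{11} + n\right) 2 d = 2 d \left(- \frac{3}{11} + n\right)$)
$\frac{1}{y{\left(-66,r \right)}} = \frac{1}{\frac{2}{11} \left(-136\right) \left(-3 + 11 \left(-66\right)\right)} = \frac{1}{\frac{2}{11} \left(-136\right) \left(-3 - 726\right)} = \frac{1}{\frac{2}{11} \left(-136\right) \left(-729\right)} = \frac{1}{\frac{198288}{11}} = \frac{11}{198288}$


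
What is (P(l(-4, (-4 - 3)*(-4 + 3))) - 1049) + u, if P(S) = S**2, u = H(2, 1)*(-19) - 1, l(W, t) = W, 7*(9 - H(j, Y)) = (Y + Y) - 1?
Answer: -8416/7 ≈ -1202.3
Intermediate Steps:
H(j, Y) = 64/7 - 2*Y/7 (H(j, Y) = 9 - ((Y + Y) - 1)/7 = 9 - (2*Y - 1)/7 = 9 - (-1 + 2*Y)/7 = 9 + (1/7 - 2*Y/7) = 64/7 - 2*Y/7)
u = -1185/7 (u = (64/7 - 2/7*1)*(-19) - 1 = (64/7 - 2/7)*(-19) - 1 = (62/7)*(-19) - 1 = -1178/7 - 1 = -1185/7 ≈ -169.29)
(P(l(-4, (-4 - 3)*(-4 + 3))) - 1049) + u = ((-4)**2 - 1049) - 1185/7 = (16 - 1049) - 1185/7 = -1033 - 1185/7 = -8416/7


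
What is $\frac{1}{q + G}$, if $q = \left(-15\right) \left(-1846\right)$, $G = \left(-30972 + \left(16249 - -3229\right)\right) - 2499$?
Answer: $\frac{1}{13697} \approx 7.3009 \cdot 10^{-5}$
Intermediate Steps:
$G = -13993$ ($G = \left(-30972 + \left(16249 + 3229\right)\right) - 2499 = \left(-30972 + 19478\right) - 2499 = -11494 - 2499 = -13993$)
$q = 27690$
$\frac{1}{q + G} = \frac{1}{27690 - 13993} = \frac{1}{13697}$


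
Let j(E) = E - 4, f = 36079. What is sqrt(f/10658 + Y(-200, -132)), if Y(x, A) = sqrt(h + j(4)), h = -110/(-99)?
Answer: sqrt(649422 + 63948*sqrt(10))/438 ≈ 2.1070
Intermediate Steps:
h = 10/9 (h = -110*(-1/99) = 10/9 ≈ 1.1111)
j(E) = -4 + E
Y(x, A) = sqrt(10)/3 (Y(x, A) = sqrt(10/9 + (-4 + 4)) = sqrt(10/9 + 0) = sqrt(10/9) = sqrt(10)/3)
sqrt(f/10658 + Y(-200, -132)) = sqrt(36079/10658 + sqrt(10)/3)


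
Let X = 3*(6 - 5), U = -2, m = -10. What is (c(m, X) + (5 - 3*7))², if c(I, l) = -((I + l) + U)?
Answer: 49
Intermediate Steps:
X = 3 (X = 3*1 = 3)
c(I, l) = 2 - I - l (c(I, l) = -((I + l) - 2) = -(-2 + I + l) = 2 - I - l)
(c(m, X) + (5 - 3*7))² = ((2 - 1*(-10) - 1*3) + (5 - 3*7))² = ((2 + 10 - 3) + (5 - 21))² = (9 - 16)² = (-7)² = 49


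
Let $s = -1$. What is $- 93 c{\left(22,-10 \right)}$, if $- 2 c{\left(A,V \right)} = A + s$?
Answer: $\frac{1953}{2} \approx 976.5$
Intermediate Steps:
$c{\left(A,V \right)} = \frac{1}{2} - \frac{A}{2}$ ($c{\left(A,V \right)} = - \frac{A - 1}{2} = - \frac{-1 + A}{2} = \frac{1}{2} - \frac{A}{2}$)
$- 93 c{\left(22,-10 \right)} = - 93 \left(\frac{1}{2} - 11\right) = \left(-93\right) \left(- \frac{21}{2}\right) = \frac{1953}{2}$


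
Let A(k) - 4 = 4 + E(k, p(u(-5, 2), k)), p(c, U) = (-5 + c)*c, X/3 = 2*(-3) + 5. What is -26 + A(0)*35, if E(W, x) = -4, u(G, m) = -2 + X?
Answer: 114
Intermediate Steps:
X = -3 (X = 3*(2*(-3) + 5) = 3*(-6 + 5) = 3*(-1) = -3)
u(G, m) = -5 (u(G, m) = -2 - 3 = -5)
p(c, U) = c*(-5 + c)
A(k) = 4 (A(k) = 4 + (4 - 4) = 4 + 0 = 4)
-26 + A(0)*35 = -26 + 4*35 = -26 + 140 = 114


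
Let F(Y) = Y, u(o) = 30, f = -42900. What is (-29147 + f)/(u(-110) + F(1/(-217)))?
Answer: -15634199/6509 ≈ -2401.9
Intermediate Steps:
(-29147 + f)/(u(-110) + F(1/(-217))) = (-29147 - 42900)/(30 + 1/(-217)) = -72047/(30 - 1/217) = -72047/6509/217 = -72047*217/6509 = -15634199/6509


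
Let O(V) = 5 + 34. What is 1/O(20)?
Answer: 1/39 ≈ 0.025641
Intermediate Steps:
O(V) = 39
1/O(20) = 1/39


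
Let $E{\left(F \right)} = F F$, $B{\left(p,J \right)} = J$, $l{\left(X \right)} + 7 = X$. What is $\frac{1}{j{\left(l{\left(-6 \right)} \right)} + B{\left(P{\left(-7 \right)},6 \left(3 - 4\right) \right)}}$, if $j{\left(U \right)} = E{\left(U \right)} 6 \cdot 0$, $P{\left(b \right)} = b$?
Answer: $- \frac{1}{6} \approx -0.16667$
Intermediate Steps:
$l{\left(X \right)} = -7 + X$
$E{\left(F \right)} = F^{2}$
$j{\left(U \right)} = 0$ ($j{\left(U \right)} = U^{2} \cdot 6 \cdot 0 = 6 U^{2} \cdot 0 = 0$)
$\frac{1}{j{\left(l{\left(-6 \right)} \right)} + B{\left(P{\left(-7 \right)},6 \left(3 - 4\right) \right)}} = \frac{1}{0 + 6 \left(3 - 4\right)} = \frac{1}{0 + 6 \left(-1\right)} = \frac{1}{0 - 6} = \frac{1}{-6} = - \frac{1}{6}$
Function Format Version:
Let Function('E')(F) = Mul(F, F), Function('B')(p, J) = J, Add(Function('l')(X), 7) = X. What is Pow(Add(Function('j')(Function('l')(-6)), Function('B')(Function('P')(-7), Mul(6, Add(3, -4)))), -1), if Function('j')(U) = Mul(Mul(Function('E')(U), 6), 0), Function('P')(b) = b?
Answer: Rational(-1, 6) ≈ -0.16667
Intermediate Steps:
Function('l')(X) = Add(-7, X)
Function('E')(F) = Pow(F, 2)
Function('j')(U) = 0 (Function('j')(U) = Mul(Mul(Pow(U, 2), 6), 0) = Mul(Mul(6, Pow(U, 2)), 0) = 0)
Pow(Add(Function('j')(Function('l')(-6)), Function('B')(Function('P')(-7), Mul(6, Add(3, -4)))), -1) = Pow(Add(0, Mul(6, Add(3, -4))), -1) = Pow(Add(0, Mul(6, -1)), -1) = Pow(Add(0, -6), -1) = Pow(-6, -1) = Rational(-1, 6)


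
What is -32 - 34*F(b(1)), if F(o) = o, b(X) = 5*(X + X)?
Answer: -372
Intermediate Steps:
b(X) = 10*X (b(X) = 5*(2*X) = 10*X)
-32 - 34*F(b(1)) = -32 - 340 = -372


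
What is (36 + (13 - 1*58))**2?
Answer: 81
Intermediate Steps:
(36 + (13 - 1*58))**2 = (36 + (13 - 58))**2 = (36 - 45)**2 = (-9)**2 = 81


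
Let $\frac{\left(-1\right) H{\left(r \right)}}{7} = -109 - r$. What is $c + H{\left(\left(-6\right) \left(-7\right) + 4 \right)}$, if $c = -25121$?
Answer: $-24036$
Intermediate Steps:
$H{\left(r \right)} = 763 + 7 r$ ($H{\left(r \right)} = - 7 \left(-109 - r\right) = 763 + 7 r$)
$c + H{\left(\left(-6\right) \left(-7\right) + 4 \right)} = -25121 + \left(763 + 7 \left(\left(-6\right) \left(-7\right) + 4\right)\right) = -25121 + \left(763 + 7 \left(42 + 4\right)\right) = -25121 + \left(763 + 7 \cdot 46\right) = -25121 + \left(763 + 322\right) = -25121 + 1085 = -24036$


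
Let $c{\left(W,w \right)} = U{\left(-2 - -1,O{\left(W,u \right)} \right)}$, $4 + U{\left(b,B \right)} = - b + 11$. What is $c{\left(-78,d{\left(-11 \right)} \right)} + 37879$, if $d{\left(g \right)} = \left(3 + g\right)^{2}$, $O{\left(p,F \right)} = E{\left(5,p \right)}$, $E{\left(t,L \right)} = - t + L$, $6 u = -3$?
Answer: $37887$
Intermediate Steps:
$u = - \frac{1}{2}$ ($u = \frac{1}{6} \left(-3\right) = - \frac{1}{2} \approx -0.5$)
$E{\left(t,L \right)} = L - t$
$O{\left(p,F \right)} = -5 + p$ ($O{\left(p,F \right)} = p - 5 = -5 + p$)
$U{\left(b,B \right)} = 7 - b$ ($U{\left(b,B \right)} = -4 - \left(-11 + b\right) = 7 - b$)
$c{\left(W,w \right)} = 8$ ($c{\left(W,w \right)} = 7 - \left(-2 - -1\right) = 7 - \left(-2 + 1\right) = 7 - -1 = 7 + 1 = 8$)
$c{\left(-78,d{\left(-11 \right)} \right)} + 37879 = 8 + 37879 = 37887$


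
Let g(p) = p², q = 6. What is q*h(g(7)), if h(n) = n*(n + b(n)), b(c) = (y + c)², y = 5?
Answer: 871710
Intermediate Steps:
b(c) = (5 + c)²
h(n) = n*(n + (5 + n)²)
q*h(g(7)) = 6*(7²*(7² + (5 + 7²)²)) = 6*(49*(49 + (5 + 49)²)) = 6*(49*(49 + 54²)) = 6*(49*(49 + 2916)) = 6*(49*2965) = 6*145285 = 871710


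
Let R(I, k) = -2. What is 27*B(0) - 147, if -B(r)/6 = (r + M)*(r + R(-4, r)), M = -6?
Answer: -2091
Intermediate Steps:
B(r) = -6*(-6 + r)*(-2 + r) (B(r) = -6*(r - 6)*(r - 2) = -6*(-6 + r)*(-2 + r))
27*B(0) - 147 = 27*(-72 - 6*0**2 + 48*0) - 147 = 27*(-72 - 6*0 + 0) - 147 = 27*(-72 + 0 + 0) - 147 = 27*(-72) - 147 = -1944 - 147 = -2091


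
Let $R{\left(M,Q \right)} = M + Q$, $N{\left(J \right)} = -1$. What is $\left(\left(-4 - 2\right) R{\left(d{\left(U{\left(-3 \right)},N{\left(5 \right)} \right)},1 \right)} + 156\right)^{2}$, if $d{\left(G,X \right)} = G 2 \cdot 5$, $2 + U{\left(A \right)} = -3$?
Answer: $202500$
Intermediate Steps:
$U{\left(A \right)} = -5$ ($U{\left(A \right)} = -2 - 3 = -5$)
$d{\left(G,X \right)} = 10 G$ ($d{\left(G,X \right)} = 2 G 5 = 10 G$)
$\left(\left(-4 - 2\right) R{\left(d{\left(U{\left(-3 \right)},N{\left(5 \right)} \right)},1 \right)} + 156\right)^{2} = \left(\left(-4 - 2\right) \left(10 \left(-5\right) + 1\right) + 156\right)^{2} = \left(- 6 \left(-50 + 1\right) + 156\right)^{2} = \left(\left(-6\right) \left(-49\right) + 156\right)^{2} = \left(294 + 156\right)^{2} = 450^{2} = 202500$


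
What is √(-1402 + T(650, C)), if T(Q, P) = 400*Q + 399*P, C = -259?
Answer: √155257 ≈ 394.03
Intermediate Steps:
T(Q, P) = 399*P + 400*Q
√(-1402 + T(650, C)) = √(-1402 + (399*(-259) + 400*650)) = √(-1402 + (-103341 + 260000)) = √(-1402 + 156659) = √155257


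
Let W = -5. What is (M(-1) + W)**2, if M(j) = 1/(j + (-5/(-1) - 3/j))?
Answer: 1156/49 ≈ 23.592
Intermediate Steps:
M(j) = 1/(5 + j - 3/j) (M(j) = 1/(j + (-5*(-1) - 3/j)) = 1/(j + (5 - 3/j)) = 1/(5 + j - 3/j))
(M(-1) + W)**2 = (-1/(-3 + (-1)**2 + 5*(-1)) - 5)**2 = (-1/(-3 + 1 - 5) - 5)**2 = (-1/(-7) - 5)**2 = (-1*(-1/7) - 5)**2 = (1/7 - 5)**2 = (-34/7)**2 = 1156/49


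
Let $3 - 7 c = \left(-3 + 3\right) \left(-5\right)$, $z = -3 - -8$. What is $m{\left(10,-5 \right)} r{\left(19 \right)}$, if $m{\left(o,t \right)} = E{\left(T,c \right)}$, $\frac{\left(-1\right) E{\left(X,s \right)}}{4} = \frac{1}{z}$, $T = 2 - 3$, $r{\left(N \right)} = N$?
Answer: $- \frac{76}{5} \approx -15.2$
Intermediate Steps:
$T = -1$ ($T = 2 - 3 = -1$)
$z = 5$ ($z = -3 + 8 = 5$)
$c = \frac{3}{7}$ ($c = \frac{3}{7} - \frac{\left(-3 + 3\right) \left(-5\right)}{7} = \frac{3}{7} - \frac{0 \left(-5\right)}{7} = \frac{3}{7} - 0 = \frac{3}{7} + 0 = \frac{3}{7} \approx 0.42857$)
$E{\left(X,s \right)} = - \frac{4}{5}$
$m{\left(o,t \right)} = - \frac{4}{5}$
$m{\left(10,-5 \right)} r{\left(19 \right)} = \left(- \frac{4}{5}\right) 19 = - \frac{76}{5}$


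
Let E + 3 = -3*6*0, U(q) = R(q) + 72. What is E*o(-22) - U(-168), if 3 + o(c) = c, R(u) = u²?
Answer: -28221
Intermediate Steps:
o(c) = -3 + c
U(q) = 72 + q² (U(q) = q² + 72 = 72 + q²)
E = -3 (E = -3 - 3*6*0 = -3 - 18*0 = -3 + 0 = -3)
E*o(-22) - U(-168) = -3*(-3 - 22) - (72 + (-168)²) = -3*(-25) - (72 + 28224) = 75 - 1*28296 = 75 - 28296 = -28221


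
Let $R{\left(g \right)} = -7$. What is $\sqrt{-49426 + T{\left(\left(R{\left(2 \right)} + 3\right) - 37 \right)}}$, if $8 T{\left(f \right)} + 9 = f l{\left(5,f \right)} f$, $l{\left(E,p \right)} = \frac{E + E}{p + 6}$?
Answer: $\frac{i \sqrt{38797934}}{28} \approx 222.46 i$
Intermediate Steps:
$l{\left(E,p \right)} = \frac{2 E}{6 + p}$
$T{\left(f \right)} = - \frac{9}{8} + \frac{5 f^{2}}{4 \left(6 + f\right)}$ ($T{\left(f \right)} = - \frac{9}{8} + \frac{f 2 \cdot 5 \frac{1}{6 + f} f}{8} = - \frac{9}{8} + \frac{f \frac{10}{6 + f} f}{8} = - \frac{9}{8} + \frac{\frac{10 f}{6 + f} f}{8} = - \frac{9}{8} + \frac{10 f^{2} \frac{1}{6 + f}}{8} = - \frac{9}{8} + \frac{5 f^{2}}{4 \left(6 + f\right)}$)
$\sqrt{-49426 + T{\left(\left(R{\left(2 \right)} + 3\right) - 37 \right)}} = \sqrt{-49426 + \frac{-54 - 9 \left(\left(-7 + 3\right) - 37\right) + 10 \left(\left(-7 + 3\right) - 37\right)^{2}}{8 \left(6 + \left(\left(-7 + 3\right) - 37\right)\right)}} = \sqrt{-49426 + \frac{-54 - 9 \left(-4 - 37\right) + 10 \left(-4 - 37\right)^{2}}{8 \left(6 - 41\right)}} = \sqrt{-49426 + \frac{-54 - -369 + 10 \left(-41\right)^{2}}{8 \left(6 - 41\right)}} = \sqrt{-49426 + \frac{-54 + 369 + 10 \cdot 1681}{8 \left(-35\right)}} = \sqrt{-49426 + \frac{1}{8} \left(- \frac{1}{35}\right) \left(-54 + 369 + 16810\right)} = \sqrt{-49426 + \frac{1}{8} \left(- \frac{1}{35}\right) 17125} = \sqrt{-49426 - \frac{3425}{56}} = \sqrt{- \frac{2771281}{56}} = \frac{i \sqrt{38797934}}{28}$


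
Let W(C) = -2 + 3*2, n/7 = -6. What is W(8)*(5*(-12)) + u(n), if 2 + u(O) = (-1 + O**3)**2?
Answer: 5489179679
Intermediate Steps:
n = -42 (n = 7*(-6) = -42)
W(C) = 4 (W(C) = -2 + 6 = 4)
u(O) = -2 + (-1 + O**3)**2
W(8)*(5*(-12)) + u(n) = 4*(5*(-12)) + (-2 + (-1 + (-42)**3)**2) = 4*(-60) + (-2 + (-1 - 74088)**2) = -240 + (-2 + (-74089)**2) = -240 + (-2 + 5489179921) = -240 + 5489179919 = 5489179679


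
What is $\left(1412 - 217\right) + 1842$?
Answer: $3037$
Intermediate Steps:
$\left(1412 - 217\right) + 1842 = 1195 + 1842 = 3037$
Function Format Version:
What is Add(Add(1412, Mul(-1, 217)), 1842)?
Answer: 3037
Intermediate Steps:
Add(Add(1412, Mul(-1, 217)), 1842) = Add(Add(1412, -217), 1842) = Add(1195, 1842) = 3037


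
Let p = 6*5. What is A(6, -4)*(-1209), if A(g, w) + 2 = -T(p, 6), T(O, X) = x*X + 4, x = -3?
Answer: -14508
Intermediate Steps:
p = 30
T(O, X) = 4 - 3*X (T(O, X) = -3*X + 4 = 4 - 3*X)
A(g, w) = 12 (A(g, w) = -2 - (4 - 3*6) = -2 - (4 - 18) = -2 - 1*(-14) = -2 + 14 = 12)
A(6, -4)*(-1209) = 12*(-1209) = -14508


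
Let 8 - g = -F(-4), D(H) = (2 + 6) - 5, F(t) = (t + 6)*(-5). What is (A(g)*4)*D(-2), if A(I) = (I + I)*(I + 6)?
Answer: -192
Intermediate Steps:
F(t) = -30 - 5*t (F(t) = (6 + t)*(-5) = -30 - 5*t)
D(H) = 3 (D(H) = 8 - 5 = 3)
g = -2 (g = 8 - (-1)*(-30 - 5*(-4)) = 8 - (-1)*(-30 + 20) = 8 - (-1)*(-10) = 8 - 1*10 = 8 - 10 = -2)
A(I) = 2*I*(6 + I) (A(I) = (2*I)*(6 + I) = 2*I*(6 + I))
(A(g)*4)*D(-2) = ((2*(-2)*(6 - 2))*4)*3 = ((2*(-2)*4)*4)*3 = -16*4*3 = -64*3 = -192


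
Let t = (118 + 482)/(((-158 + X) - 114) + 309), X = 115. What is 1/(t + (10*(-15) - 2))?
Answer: -19/2813 ≈ -0.0067544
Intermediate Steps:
t = 75/19 (t = (118 + 482)/(((-158 + 115) - 114) + 309) = 600/((-43 - 114) + 309) = 600/(-157 + 309) = 600/152 = 600*(1/152) = 75/19 ≈ 3.9474)
1/(t + (10*(-15) - 2)) = 1/(75/19 + (10*(-15) - 2)) = 1/(75/19 + (-150 - 2)) = 1/(75/19 - 152) = 1/(-2813/19) = -19/2813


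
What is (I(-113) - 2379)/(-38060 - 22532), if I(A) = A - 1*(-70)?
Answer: 173/4328 ≈ 0.039972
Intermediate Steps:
I(A) = 70 + A (I(A) = A + 70 = 70 + A)
(I(-113) - 2379)/(-38060 - 22532) = ((70 - 113) - 2379)/(-38060 - 22532) = (-43 - 2379)/(-60592) = -2422*(-1/60592) = 173/4328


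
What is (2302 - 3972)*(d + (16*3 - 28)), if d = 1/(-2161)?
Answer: -72175730/2161 ≈ -33399.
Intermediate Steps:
d = -1/2161 ≈ -0.00046275
(2302 - 3972)*(d + (16*3 - 28)) = (2302 - 3972)*(-1/2161 + (16*3 - 28)) = -1670*(-1/2161 + (48 - 28)) = -1670*(-1/2161 + 20) = -1670*43219/2161 = -72175730/2161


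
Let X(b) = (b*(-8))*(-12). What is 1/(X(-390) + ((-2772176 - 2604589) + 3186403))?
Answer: -1/2227802 ≈ -4.4887e-7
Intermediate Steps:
X(b) = 96*b (X(b) = -8*b*(-12) = 96*b)
1/(X(-390) + ((-2772176 - 2604589) + 3186403)) = 1/(96*(-390) + ((-2772176 - 2604589) + 3186403)) = 1/(-37440 + (-5376765 + 3186403)) = 1/(-37440 - 2190362) = 1/(-2227802) = -1/2227802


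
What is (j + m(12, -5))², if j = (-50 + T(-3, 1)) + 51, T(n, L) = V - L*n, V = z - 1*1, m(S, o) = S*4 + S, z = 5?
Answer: 4624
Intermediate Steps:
m(S, o) = 5*S (m(S, o) = 4*S + S = 5*S)
V = 4 (V = 5 - 1*1 = 5 - 1 = 4)
T(n, L) = 4 - L*n
j = 8 (j = (-50 + (4 - 1*1*(-3))) + 51 = (-50 + (4 + 3)) + 51 = (-50 + 7) + 51 = -43 + 51 = 8)
(j + m(12, -5))² = (8 + 5*12)² = (8 + 60)² = 68² = 4624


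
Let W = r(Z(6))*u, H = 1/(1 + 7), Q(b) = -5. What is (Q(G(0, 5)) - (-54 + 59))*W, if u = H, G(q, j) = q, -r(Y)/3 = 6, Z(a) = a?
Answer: 45/2 ≈ 22.500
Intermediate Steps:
r(Y) = -18 (r(Y) = -3*6 = -18)
H = ⅛ (H = 1/8 = ⅛ ≈ 0.12500)
u = ⅛ ≈ 0.12500
W = -9/4 (W = -18*⅛ = -9/4 ≈ -2.2500)
(Q(G(0, 5)) - (-54 + 59))*W = (-5 - (-54 + 59))*(-9/4) = (-5 - 1*5)*(-9/4) = (-5 - 5)*(-9/4) = -10*(-9/4) = 45/2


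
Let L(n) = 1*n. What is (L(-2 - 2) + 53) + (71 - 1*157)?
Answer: -37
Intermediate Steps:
L(n) = n
(L(-2 - 2) + 53) + (71 - 1*157) = ((-2 - 2) + 53) + (71 - 1*157) = (-4 + 53) + (71 - 157) = 49 - 86 = -37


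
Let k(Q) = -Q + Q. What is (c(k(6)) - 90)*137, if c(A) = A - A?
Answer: -12330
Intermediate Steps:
k(Q) = 0
c(A) = 0
(c(k(6)) - 90)*137 = (0 - 90)*137 = -90*137 = -12330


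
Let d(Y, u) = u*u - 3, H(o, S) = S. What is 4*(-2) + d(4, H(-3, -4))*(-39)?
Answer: -515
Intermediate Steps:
d(Y, u) = -3 + u² (d(Y, u) = u² - 3 = -3 + u²)
4*(-2) + d(4, H(-3, -4))*(-39) = 4*(-2) + (-3 + (-4)²)*(-39) = -8 + (-3 + 16)*(-39) = -8 + 13*(-39) = -8 - 507 = -515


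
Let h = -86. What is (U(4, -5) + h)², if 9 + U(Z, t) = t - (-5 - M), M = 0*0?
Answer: 9025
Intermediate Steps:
M = 0
U(Z, t) = -4 + t (U(Z, t) = -9 + (t - (-5 - 1*0)) = -9 + (t - (-5 + 0)) = -9 + (t - 1*(-5)) = -9 + (t + 5) = -9 + (5 + t) = -4 + t)
(U(4, -5) + h)² = ((-4 - 5) - 86)² = (-9 - 86)² = (-95)² = 9025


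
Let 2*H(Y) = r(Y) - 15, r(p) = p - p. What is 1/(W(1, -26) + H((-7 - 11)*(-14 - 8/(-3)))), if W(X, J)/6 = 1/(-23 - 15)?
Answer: -38/291 ≈ -0.13058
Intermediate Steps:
r(p) = 0
H(Y) = -15/2 (H(Y) = (0 - 15)/2 = (1/2)*(-15) = -15/2)
W(X, J) = -3/19 (W(X, J) = 6/(-23 - 15) = 6/(-38) = 6*(-1/38) = -3/19)
1/(W(1, -26) + H((-7 - 11)*(-14 - 8/(-3)))) = 1/(-3/19 - 15/2) = 1/(-291/38) = -38/291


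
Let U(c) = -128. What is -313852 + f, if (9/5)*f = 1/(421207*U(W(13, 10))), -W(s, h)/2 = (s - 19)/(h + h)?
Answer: -152290551587333/485230464 ≈ -3.1385e+5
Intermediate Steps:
W(s, h) = -(-19 + s)/h (W(s, h) = -2*(s - 19)/(h + h) = -2*(-19 + s)/(2*h) = -2*(-19 + s)*1/(2*h) = -(-19 + s)/h)
f = -5/485230464 (f = 5*(1/(421207*(-128)))/9 = 5*((1/421207)*(-1/128))/9 = (5/9)*(-1/53914496) = -5/485230464 ≈ -1.0304e-8)
-313852 + f = -313852 - 5/485230464 = -152290551587333/485230464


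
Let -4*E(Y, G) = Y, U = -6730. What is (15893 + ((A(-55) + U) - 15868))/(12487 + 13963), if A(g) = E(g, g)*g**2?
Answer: 27911/21160 ≈ 1.3190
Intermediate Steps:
E(Y, G) = -Y/4
A(g) = -g**3/4 (A(g) = (-g/4)*g**2 = -g**3/4)
(15893 + ((A(-55) + U) - 15868))/(12487 + 13963) = (15893 + ((-1/4*(-55)**3 - 6730) - 15868))/(12487 + 13963) = (15893 + ((-1/4*(-166375) - 6730) - 15868))/26450 = (15893 + ((166375/4 - 6730) - 15868))*(1/26450) = (15893 + (139455/4 - 15868))*(1/26450) = (15893 + 75983/4)*(1/26450) = (139555/4)*(1/26450) = 27911/21160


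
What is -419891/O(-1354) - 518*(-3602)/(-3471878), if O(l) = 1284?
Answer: -730103029361/2228945676 ≈ -327.56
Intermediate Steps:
-419891/O(-1354) - 518*(-3602)/(-3471878) = -419891/1284 - 518*(-3602)/(-3471878) = -419891*1/1284 + 1865836*(-1/3471878) = -419891/1284 - 932918/1735939 = -730103029361/2228945676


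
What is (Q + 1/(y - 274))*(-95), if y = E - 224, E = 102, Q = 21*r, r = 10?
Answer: -7900105/396 ≈ -19950.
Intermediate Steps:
Q = 210 (Q = 21*10 = 210)
y = -122 (y = 102 - 224 = -122)
(Q + 1/(y - 274))*(-95) = (210 + 1/(-122 - 274))*(-95) = (210 + 1/(-396))*(-95) = (210 - 1/396)*(-95) = (83159/396)*(-95) = -7900105/396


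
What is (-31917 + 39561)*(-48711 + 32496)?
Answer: -123947460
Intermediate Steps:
(-31917 + 39561)*(-48711 + 32496) = 7644*(-16215) = -123947460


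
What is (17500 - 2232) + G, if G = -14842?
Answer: 426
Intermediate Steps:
(17500 - 2232) + G = (17500 - 2232) - 14842 = 15268 - 14842 = 426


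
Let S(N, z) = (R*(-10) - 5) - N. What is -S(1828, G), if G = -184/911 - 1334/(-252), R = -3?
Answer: 1803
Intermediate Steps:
G = 584453/114786 (G = -184*1/911 - 1334*(-1/252) = -184/911 + 667/126 = 584453/114786 ≈ 5.0917)
S(N, z) = 25 - N (S(N, z) = (-3*(-10) - 5) - N = (30 - 5) - N = 25 - N)
-S(1828, G) = -(25 - 1*1828) = -(25 - 1828) = -1*(-1803) = 1803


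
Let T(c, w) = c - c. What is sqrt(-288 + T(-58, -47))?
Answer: 12*I*sqrt(2) ≈ 16.971*I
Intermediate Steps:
T(c, w) = 0
sqrt(-288 + T(-58, -47)) = sqrt(-288 + 0) = sqrt(-288) = 12*I*sqrt(2)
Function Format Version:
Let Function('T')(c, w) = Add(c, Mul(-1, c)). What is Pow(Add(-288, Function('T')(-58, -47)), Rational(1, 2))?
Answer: Mul(12, I, Pow(2, Rational(1, 2))) ≈ Mul(16.971, I)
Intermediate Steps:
Function('T')(c, w) = 0
Pow(Add(-288, Function('T')(-58, -47)), Rational(1, 2)) = Pow(Add(-288, 0), Rational(1, 2)) = Pow(-288, Rational(1, 2)) = Mul(12, I, Pow(2, Rational(1, 2)))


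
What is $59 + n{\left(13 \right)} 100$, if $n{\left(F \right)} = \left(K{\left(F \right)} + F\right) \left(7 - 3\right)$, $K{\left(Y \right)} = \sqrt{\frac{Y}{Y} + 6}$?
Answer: $5259 + 400 \sqrt{7} \approx 6317.3$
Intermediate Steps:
$K{\left(Y \right)} = \sqrt{7}$ ($K{\left(Y \right)} = \sqrt{1 + 6} = \sqrt{7}$)
$n{\left(F \right)} = 4 F + 4 \sqrt{7}$ ($n{\left(F \right)} = \left(\sqrt{7} + F\right) \left(7 - 3\right) = \left(F + \sqrt{7}\right) 4 = 4 F + 4 \sqrt{7}$)
$59 + n{\left(13 \right)} 100 = 59 + \left(4 \cdot 13 + 4 \sqrt{7}\right) 100 = 59 + \left(52 + 4 \sqrt{7}\right) 100 = 59 + \left(5200 + 400 \sqrt{7}\right) = 5259 + 400 \sqrt{7}$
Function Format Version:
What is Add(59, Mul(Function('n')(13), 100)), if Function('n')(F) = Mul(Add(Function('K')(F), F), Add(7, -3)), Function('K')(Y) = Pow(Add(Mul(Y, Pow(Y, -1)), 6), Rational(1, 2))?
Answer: Add(5259, Mul(400, Pow(7, Rational(1, 2)))) ≈ 6317.3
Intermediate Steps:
Function('K')(Y) = Pow(7, Rational(1, 2)) (Function('K')(Y) = Pow(Add(1, 6), Rational(1, 2)) = Pow(7, Rational(1, 2)))
Function('n')(F) = Add(Mul(4, F), Mul(4, Pow(7, Rational(1, 2)))) (Function('n')(F) = Mul(Add(Pow(7, Rational(1, 2)), F), Add(7, -3)) = Mul(Add(F, Pow(7, Rational(1, 2))), 4) = Add(Mul(4, F), Mul(4, Pow(7, Rational(1, 2)))))
Add(59, Mul(Function('n')(13), 100)) = Add(59, Mul(Add(Mul(4, 13), Mul(4, Pow(7, Rational(1, 2)))), 100)) = Add(59, Mul(Add(52, Mul(4, Pow(7, Rational(1, 2)))), 100)) = Add(59, Add(5200, Mul(400, Pow(7, Rational(1, 2))))) = Add(5259, Mul(400, Pow(7, Rational(1, 2))))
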